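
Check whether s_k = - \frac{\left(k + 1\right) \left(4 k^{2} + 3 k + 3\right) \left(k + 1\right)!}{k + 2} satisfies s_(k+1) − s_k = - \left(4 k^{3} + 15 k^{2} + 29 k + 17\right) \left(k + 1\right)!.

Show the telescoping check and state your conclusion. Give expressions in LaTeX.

s_(k+1) = -(k + 2)*(4*k**2 + 11*k + 10)*factorial(k + 2)/(k + 3)
s_(k+1) − s_k = -(4*k**5 + 31*k**4 + 105*k**3 + 197*k**2 + 187*k + 71)*factorial(k + 1)/((k + 2)*(k + 3))
(s_(k+1) − s_k) − t_k = (4*k**4 + 23*k**3 + 55*k**2 + 72*k + 31)*factorial(k + 1)/((k + 2)*(k + 3))

Invalid: residual \frac{\left(4 k^{4} + 23 k^{3} + 55 k^{2} + 72 k + 31\right) \left(k + 1\right)!}{\left(k + 2\right) \left(k + 3\right)} ≠ 0.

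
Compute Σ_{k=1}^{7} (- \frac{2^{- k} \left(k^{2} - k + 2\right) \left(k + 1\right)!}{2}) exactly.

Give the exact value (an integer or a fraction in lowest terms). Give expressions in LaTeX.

Σ = -8506

Ratio r(k) = (k + 2)*(-k + (k + 1)**2 + 1)/(2*(k**2 - k + 2)).
So A=k/2 + 1 and B=1, with C=k**2 - k + 2.
f must satisfy (k/2 + 1)·f(k+1) − (1)·f(k) = k**2 - k + 2.
Degrees (1,0,2) ⇒ d ≤ 1.
A polynomial solution: f(k) = 2*(k - 2).
Get s_k = R·t_k = -(k - 2)*factorial(k + 1)/2**k with R(k) = B(k−1)f(k)/C(k) = 2*(k - 2)/(k**2 - k + 2).
Δs = -(k**2 - k + 2)*factorial(k + 1)/(2*2**k), as required.
Sum = s_(8) − s_(1); s_(8) = -8505, s_(1) = 1 ⇒ -8506.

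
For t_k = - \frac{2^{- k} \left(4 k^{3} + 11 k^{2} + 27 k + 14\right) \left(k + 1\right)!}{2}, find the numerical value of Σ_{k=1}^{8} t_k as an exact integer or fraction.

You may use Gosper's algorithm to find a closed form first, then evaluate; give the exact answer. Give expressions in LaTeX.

Compute t_(k+1)/t_k: get (4*k**4 + 31*k**3 + 107*k**2 + 178*k + 112)/(2*(4*k**3 + 11*k**2 + 27*k + 14)).
Factor: A=k/2 + 1; B=1; C=k**3 + 11*k**2/4 + 27*k/4 + 7/2.
Need (k/2 + 1)·f(k+1) − (1)·f(k) = k**3 + 11*k**2/4 + 27*k/4 + 7/2.
Bound: deg f ≤ 2.
Match coefficients ⇒ f(k) = (4*k**2 + 3*k + 4)/2.
Certificate R = B(k−1)f/C = 2*(4*k**2 + 3*k + 4)/(4*k**3 + 11*k**2 + 27*k + 14) gives s_k = -(4*k**2 + 3*k + 4)*factorial(k + 1)/2**k.
s_(k+1) − s_k = -(4*k**3 + 11*k**2 + 27*k + 14)*factorial(k + 1)/(2*2**k) = t_k.
Telescoping: Σ = s_(9) − s_(1) = -5032125/2 − (-11) = -5032103/2.

Σ = -5032103/2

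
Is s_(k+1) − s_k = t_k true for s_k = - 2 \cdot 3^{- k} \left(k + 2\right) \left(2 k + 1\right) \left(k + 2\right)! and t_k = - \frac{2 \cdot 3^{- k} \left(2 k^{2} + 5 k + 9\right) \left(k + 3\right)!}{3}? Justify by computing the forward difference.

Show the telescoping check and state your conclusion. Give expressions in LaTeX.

Invalid: residual \frac{2 \cdot 3^{- k} \left(2 k^{2} + 3 k + 6\right) \left(k + 2\right)!}{3} ≠ 0.

s_(k+1) = -2*(k + 3)*(2*k + 3)*factorial(k + 3)/(3*3**k)
s_(k+1) − s_k = -2*(2*k**3 + 9*k**2 + 21*k + 21)*factorial(k + 2)/(3*3**k)
(s_(k+1) − s_k) − t_k = 2*(2*k**2 + 3*k + 6)*factorial(k + 2)/(3*3**k)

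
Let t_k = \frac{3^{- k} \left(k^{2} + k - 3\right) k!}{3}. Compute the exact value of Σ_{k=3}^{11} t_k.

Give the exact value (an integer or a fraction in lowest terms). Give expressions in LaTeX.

Ratio r(k) = (k + 1)*(k + (k + 1)**2 - 2)/(3*(k**2 + k - 3)).
Factor: A=k/3 + 1/3; B=1; C=k**2 + k - 3.
Need (k/3 + 1/3)·f(k+1) − (1)·f(k) = k**2 + k - 3.
d = 1 from the (1,0,2) case.
A polynomial solution: f(k) = 3*(k + 2).
Get s_k = R·t_k = (k + 2)*factorial(k)/3**k with R(k) = B(k−1)f(k)/C(k) = 3*(k + 2)/(k**2 + k - 3).
Verify: (k**2 + k - 3)*factorial(k)/(3*3**k) matches t_k.
Telescoping: Σ = s_(12) − s_(3) = 27596800/2187 − (10/9) = 27594370/2187.

Σ = 27594370/2187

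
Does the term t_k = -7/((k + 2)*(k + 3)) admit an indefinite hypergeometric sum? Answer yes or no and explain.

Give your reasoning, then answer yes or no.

Step 1: r(k) = (k + 2)/(k + 4).
So A=k + 2 and B=k + 4, with C=1.
Key eq: (k + 2)·f(k+1) = (k + 3)·f(k) + (1).
deg f ≤ 1 (via 1,1,0).
Solve for f: f(k) = k/2 (degree 1 ≤ 1).
R(k) = B(k−1)·f(k)/C(k) = k*(k + 3)/2; s_k = R·t_k = -7*k/(2*k + 4).
Δs = -7/(k**2 + 5*k + 6), as required.

Yes. s_k = -7*k/(2*k + 4).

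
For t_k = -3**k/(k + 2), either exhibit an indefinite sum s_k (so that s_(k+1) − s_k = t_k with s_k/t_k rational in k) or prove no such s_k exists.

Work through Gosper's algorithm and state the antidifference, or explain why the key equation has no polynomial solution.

Step 1: r(k) = 3*(k + 2)/(k + 3).
So A=3*k + 6 and B=k + 3, with C=1.
Solve (3*k + 6)·f(k+1) − (k + 2)·f(k) = 1.
d = -1 from the (1,1,0) case.
deg f ≤ -1 is impossible — no certificate.

none (Gosper's algorithm certifies no s_k)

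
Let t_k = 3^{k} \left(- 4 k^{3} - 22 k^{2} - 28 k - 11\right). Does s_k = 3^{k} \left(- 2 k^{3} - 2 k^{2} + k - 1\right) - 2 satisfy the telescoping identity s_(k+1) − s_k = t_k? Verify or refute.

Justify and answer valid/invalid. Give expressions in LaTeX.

Valid — Δs_k = t_k.

s_(k+1) = 3**(k + 1)*(k - 2*(k + 1)**3 - 2*(k + 1)**2) - 2
s_(k+1) − s_k = 3**k*(-4*k**3 - 22*k**2 - 28*k - 11)
(s_(k+1) − s_k) − t_k = 0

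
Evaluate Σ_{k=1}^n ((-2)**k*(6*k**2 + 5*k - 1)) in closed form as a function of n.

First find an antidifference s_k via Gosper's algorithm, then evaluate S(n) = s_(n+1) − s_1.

Ratio r(k) = 2*(-6*k**2 - 17*k - 10)/(6*k**2 + 5*k - 1).
Normal form (A,B,C) = (-2, 1, k**2 + 5*k/6 - 1/6).
Set up (-2)·f(k+1) − (1)·f(k) − (k**2 + 5*k/6 - 1/6) = 0.
Degrees (0,0,2) ⇒ d ≤ 2.
Match coefficients ⇒ f(k) = -(k - 1)*(2*k + 1)/6.
Get s_k = R·t_k = (-2)**k*(-2*k**2 + k + 1) with R(k) = B(k−1)f(k)/C(k) = -(k - 1)*(2*k + 1)/((k + 1)*(6*k - 1)).
Verify: (-2)**k*(6*k**2 + 5*k - 1) matches t_k.
s_(n+1) = 2*(-2)**n*n*(2*n + 3) and s_(1) = 0, so S(n) = 2*(-2)**n*n*(2*n + 3).

S(n) = 2*(-2)**n*n*(2*n + 3)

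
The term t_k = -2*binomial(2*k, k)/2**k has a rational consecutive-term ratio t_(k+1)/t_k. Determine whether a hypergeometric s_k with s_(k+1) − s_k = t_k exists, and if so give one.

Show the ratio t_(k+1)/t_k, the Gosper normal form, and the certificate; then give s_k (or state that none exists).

Compute t_(k+1)/t_k: get (2*k + 1)/(k + 1).
Normal form (A,B,C) = (2*k + 1, k + 1, 1).
Need (2*k + 1)·f(k+1) − (k)·f(k) = 1.
From deg A=1, deg B=1, deg C=0: d=-1.
Negative degree bound (-1): no f exists, t_k not Gosper-summable.

none — t_k is not Gosper-summable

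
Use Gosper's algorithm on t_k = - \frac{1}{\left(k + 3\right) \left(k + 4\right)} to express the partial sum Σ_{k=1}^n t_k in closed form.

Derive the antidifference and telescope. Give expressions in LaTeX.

S(n) = - \frac{n}{4 n + 16}

Compute t_(k+1)/t_k: get (k + 3)/(k + 5).
Normal form (A,B,C) = (k + 3, k + 5, 1).
f must satisfy (k + 3)·f(k+1) − (k + 4)·f(k) = 1.
d = 1 from the (1,1,0) case.
Match coefficients ⇒ f(k) = k/3.
Then R = B(k−1)f/C = k*(k + 4)/3, so s_k = R(k)·t_k = -k/(3*k + 9).
s_(k+1) − s_k = -1/(k**2 + 7*k + 12) = t_k.
Σ_(k=1)^n t_k = s_(n+1) − s_(1) = ((-n - 1)/(3*(n + 4))) − (-1/12), i.e. -n/(4*n + 16).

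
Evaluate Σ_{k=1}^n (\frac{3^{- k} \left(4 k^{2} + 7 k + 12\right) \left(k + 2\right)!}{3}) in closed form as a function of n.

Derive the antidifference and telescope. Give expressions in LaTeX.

r(k) = (k + 3)*(7*k + 4*(k + 1)**2 + 19)/(3*(4*k**2 + 7*k + 12)) after simplifying.
Factor: A=k/3 + 1; B=1; C=k**2 + 7*k/4 + 3.
Need (k/3 + 1)·f(k+1) − (1)·f(k) = k**2 + 7*k/4 + 3.
d = 1 from the (1,0,2) case.
Solving with deg f ≤ 1: f(k) = 3*(4*k + 3)/4.
Then R = B(k−1)f/C = 3*(4*k + 3)/(4*k**2 + 7*k + 12), so s_k = R(k)·t_k = (4*k + 3)*factorial(k + 2)/3**k.
s_(k+1) − s_k = (4*k**2 + 7*k + 12)*factorial(k + 2)/(3*3**k) = t_k.
Telescope: S(n) = s_(n+1) − s_(1) = 3**(-n - 1)*(4*n + 7)*factorial(n + 3) − (14) = -14 + 4*n*factorial(n + 3)/(3*3**n) + 7*factorial(n + 3)/(3*3**n).

S(n) = -14 + \frac{4 \cdot 3^{- n} n \left(n + 3\right)!}{3} + \frac{7 \cdot 3^{- n} \left(n + 3\right)!}{3}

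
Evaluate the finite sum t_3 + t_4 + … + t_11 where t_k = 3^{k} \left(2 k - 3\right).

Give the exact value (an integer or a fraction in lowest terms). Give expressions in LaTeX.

Σ = 4782969

Ratio r(k) = 3*(2*k - 1)/(2*k - 3).
So A=3 and B=1, with C=k - 3/2.
Key eq: (3)·f(k+1) = (1)·f(k) + (k - 3/2).
deg f ≤ 1 (via 0,0,1).
Coefficient equations give f(k) = (k - 3)/2.
Certificate R = B(k−1)f/C = (k - 3)/(2*k - 3) gives s_k = 3**k*(k - 3).
Verify: 3**k*(2*k - 3) matches t_k.
Telescoping: Σ = s_(12) − s_(3) = 4782969 − (0) = 4782969.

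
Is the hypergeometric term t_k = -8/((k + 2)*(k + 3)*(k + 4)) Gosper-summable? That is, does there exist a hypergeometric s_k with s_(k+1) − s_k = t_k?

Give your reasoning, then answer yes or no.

Yes. s_k = 2*k*(-k - 5)/(3*(k + 2)*(k + 3)).

Step 1: r(k) = (k + 2)/(k + 5).
Normal form (A,B,C) = (k + 2, k + 5, 1).
Solve (k + 2)·f(k+1) − (k + 4)·f(k) = 1.
Bound: deg f ≤ 2.
Solve for f: f(k) = k*(k + 5)/12 (degree 2 ≤ 2).
R(k) = B(k−1)·f(k)/C(k) = k*(k + 4)*(k + 5)/12; s_k = R·t_k = 2*k*(-k - 5)/(3*(k + 2)*(k + 3)).
Δs = -8/(k**3 + 9*k**2 + 26*k + 24), as required.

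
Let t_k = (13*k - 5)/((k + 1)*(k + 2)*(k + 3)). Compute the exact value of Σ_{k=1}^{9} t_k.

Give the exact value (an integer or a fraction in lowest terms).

Σ = 20/11

t_(k+1)/t_k = (k + 1)*(13*k + 8)/((k + 4)*(13*k - 5)).
Normal form (A,B,C) = (k + 1, k + 4, k - 5/13).
Need (k + 1)·f(k+1) − (k + 3)·f(k) = k - 5/13.
Bound: deg f ≤ 2.
Match coefficients ⇒ f(k) = k*(2*k - 7)/13.
R(k) = B(k−1)·f(k)/C(k) = k*(k + 3)*(2*k - 7)/(13*k - 5); s_k = R·t_k = k*(2*k - 7)/((k + 1)*(k + 2)).
Δs = (13*k - 5)/(k**3 + 6*k**2 + 11*k + 6), as required.
Σ_(k=1)^(9) t_k = s_(10) − s_(1) = 65/66 − (-5/6) = 20/11.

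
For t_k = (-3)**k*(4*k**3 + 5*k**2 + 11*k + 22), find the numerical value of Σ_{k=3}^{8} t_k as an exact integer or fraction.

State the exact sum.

Σ = 13186854

Ratio r(k) = 3*(-4*k**3 - 17*k**2 - 33*k - 42)/(4*k**3 + 5*k**2 + 11*k + 22).
Take A(k)=-3, B(k)=1, C(k)=k**3 + 5*k**2/4 + 11*k/4 + 11/2.
f must satisfy (-3)·f(k+1) − (1)·f(k) = k**3 + 5*k**2/4 + 11*k/4 + 11/2.
Bound: deg f ≤ 3.
Match coefficients ⇒ f(k) = -(k + 1)*(k**2 - 2*k + 4)/4.
Then R = B(k−1)f/C = -(k + 1)*(k**2 - 2*k + 4)/(4*k**3 + 5*k**2 + 11*k + 22), so s_k = R(k)·t_k = (-3)**k*(-k**3 + k**2 - 2*k - 4).
Δs = (-3)**k*(4*k**3 + 5*k**2 + 11*k + 22), as required.
Σ_(k=3)^(8) t_k = s_(9) − s_(3) = 13187610 − (756) = 13186854.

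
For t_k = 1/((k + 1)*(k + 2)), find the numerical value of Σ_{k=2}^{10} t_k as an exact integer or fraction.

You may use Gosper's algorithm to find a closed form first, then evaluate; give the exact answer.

r(k) = (k + 1)/(k + 3) after simplifying.
So A=k + 1 and B=k + 3, with C=1.
Key eq: (k + 1)·f(k+1) = (k + 2)·f(k) + (1).
Bound: deg f ≤ 1.
Solve for f: f(k) = k (degree 1 ≤ 1).
Then R = B(k−1)f/C = k*(k + 2), so s_k = R(k)·t_k = k/(k + 1).
s_(k+1) − s_k = 1/(k**2 + 3*k + 2) = t_k.
Sum = s_(11) − s_(2); s_(11) = 11/12, s_(2) = 2/3 ⇒ 1/4.

Σ = 1/4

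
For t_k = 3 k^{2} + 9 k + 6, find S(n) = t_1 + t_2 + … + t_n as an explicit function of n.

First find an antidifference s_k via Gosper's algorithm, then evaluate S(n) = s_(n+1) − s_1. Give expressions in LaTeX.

S(n) = n \left(n^{2} + 6 n + 11\right)

r(k) = (k + 3)/(k + 1) after simplifying.
Gosper form: A/B · C(k+1)/C(k) with A=1, B=1, C=k**2 + 3*k + 2.
Key eq: (1)·f(k+1) = (1)·f(k) + (k**2 + 3*k + 2).
Degrees (0,0,2) ⇒ d ≤ 3.
Coefficient equations give f(k) = k*(k + 1)*(k + 2)/3.
R(k) = B(k−1)·f(k)/C(k) = k/3; s_k = R·t_k = k*(k**2 + 3*k + 2).
s_(k+1) − s_k = 3*k**2 + 9*k + 6 = t_k.
s_(n+1) = n**3 + 6*n**2 + 11*n + 6 and s_(1) = 6, so S(n) = n*(n**2 + 6*n + 11).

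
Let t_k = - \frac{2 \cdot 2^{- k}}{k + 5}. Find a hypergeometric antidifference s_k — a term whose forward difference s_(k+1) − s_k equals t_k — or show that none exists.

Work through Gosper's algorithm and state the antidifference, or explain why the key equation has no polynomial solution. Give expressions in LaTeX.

r(k) = (k + 5)/(2*(k + 6)) after simplifying.
Take A(k)=k/2 + 5/2, B(k)=k + 6, C(k)=1.
Solve (k/2 + 5/2)·f(k+1) − (k + 5)·f(k) = 1.
Bound: deg f ≤ -1.
deg f ≤ -1 is impossible — no certificate.

none — t_k is not Gosper-summable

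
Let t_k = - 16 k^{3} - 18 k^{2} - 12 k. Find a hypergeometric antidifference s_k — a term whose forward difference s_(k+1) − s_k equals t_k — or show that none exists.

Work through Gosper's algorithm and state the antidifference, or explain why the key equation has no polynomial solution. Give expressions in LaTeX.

s_k = k \left(- 4 k^{3} + 2 k^{2} - k + 3\right)

Compute t_(k+1)/t_k: get (8*k**3 + 33*k**2 + 48*k + 23)/(k*(8*k**2 + 9*k + 6)).
Gosper form: A/B · C(k+1)/C(k) with A=1, B=1, C=k**3 + 9*k**2/8 + 3*k/4.
Key eq: (1)·f(k+1) = (1)·f(k) + (k**3 + 9*k**2/8 + 3*k/4).
deg f ≤ 4 (via 0,0,3).
Solve for f: f(k) = k*(k - 1)*(4*k**2 + 2*k + 3)/16 (degree 4 ≤ 4).
Certificate R = B(k−1)f/C = (k - 1)*(4*k**2 + 2*k + 3)/(2*(8*k**2 + 9*k + 6)) gives s_k = k*(-4*k**3 + 2*k**2 - k + 3).
Δs = 2*k*(-8*k**2 - 9*k - 6), as required.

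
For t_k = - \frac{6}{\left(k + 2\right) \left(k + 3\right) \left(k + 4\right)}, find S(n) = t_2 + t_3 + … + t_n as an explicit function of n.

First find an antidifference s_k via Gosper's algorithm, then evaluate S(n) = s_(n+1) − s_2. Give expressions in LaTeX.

Compute t_(k+1)/t_k: get (k + 2)/(k + 5).
Normal form (A,B,C) = (k + 2, k + 5, 1).
Key eq: (k + 2)·f(k+1) = (k + 4)·f(k) + (1).
Degrees (1,1,0) ⇒ d ≤ 2.
A polynomial solution: f(k) = k*(k + 5)/12.
Get s_k = R·t_k = k*(-k - 5)/(2*(k + 2)*(k + 3)) with R(k) = B(k−1)f(k)/C(k) = k*(k + 4)*(k + 5)/12.
Verify: -6/(k**3 + 9*k**2 + 26*k + 24) matches t_k.
Telescope: S(n) = s_(n+1) − s_(2) = (-n**2 - 7*n - 6)/(2*(n**2 + 7*n + 12)) − (-7/20) = 3*(-n**2 - 7*n + 8)/(20*(n**2 + 7*n + 12)).

S(n) = \frac{3 \left(- n^{2} - 7 n + 8\right)}{20 \left(n^{2} + 7 n + 12\right)}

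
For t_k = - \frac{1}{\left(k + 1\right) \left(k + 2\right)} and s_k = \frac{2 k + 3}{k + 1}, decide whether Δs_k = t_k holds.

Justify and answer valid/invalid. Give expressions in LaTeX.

valid; difference matches t_k

s_(k+1) = (2*k + 5)/(k + 2)
s_(k+1) − s_k = -1/(k**2 + 3*k + 2)
(s_(k+1) − s_k) − t_k = 0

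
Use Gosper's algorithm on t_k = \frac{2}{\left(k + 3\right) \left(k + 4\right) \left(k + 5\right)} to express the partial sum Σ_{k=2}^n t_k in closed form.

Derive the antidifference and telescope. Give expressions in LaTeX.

S(n) = \frac{n^{2} + 9 n - 10}{30 \left(n^{2} + 9 n + 20\right)}

Step 1: r(k) = (k + 3)/(k + 6).
Factor: A=k + 3; B=k + 6; C=1.
Key eq: (k + 3)·f(k+1) = (k + 5)·f(k) + (1).
deg f ≤ 2 (via 1,1,0).
Coefficient equations give f(k) = k*(k + 7)/24.
Get s_k = R·t_k = k*(k + 7)/(12*(k + 3)*(k + 4)) with R(k) = B(k−1)f(k)/C(k) = k*(k + 5)*(k + 7)/24.
Δs = 2/(k**3 + 12*k**2 + 47*k + 60), as required.
s_(n+1) = (n**2 + 9*n + 8)/(12*(n**2 + 9*n + 20)) and s_(2) = 1/20, so S(n) = (n**2 + 9*n - 10)/(30*(n**2 + 9*n + 20)).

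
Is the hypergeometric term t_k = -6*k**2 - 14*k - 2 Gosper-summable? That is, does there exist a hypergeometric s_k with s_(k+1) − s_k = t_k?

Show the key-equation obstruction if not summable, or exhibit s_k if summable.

Ratio r(k) = (3*k**2 + 13*k + 11)/(3*k**2 + 7*k + 1).
Factor: A=1; B=1; C=k**2 + 7*k/3 + 1/3.
Solve (1)·f(k+1) − (1)·f(k) = k**2 + 7*k/3 + 1/3.
d = 3 from the (0,0,2) case.
A polynomial solution: f(k) = k*(k**2 + 2*k - 2)/3.
Get s_k = R·t_k = 2*k*(-k**2 - 2*k + 2) with R(k) = B(k−1)f(k)/C(k) = k*(k**2 + 2*k - 2)/(3*k**2 + 7*k + 1).
s_(k+1) − s_k = -6*k**2 - 14*k - 2 = t_k.

Yes. s_k = 2*k*(-k**2 - 2*k + 2).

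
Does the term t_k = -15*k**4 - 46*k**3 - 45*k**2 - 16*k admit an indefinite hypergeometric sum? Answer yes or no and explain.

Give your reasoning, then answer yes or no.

Yes. s_k = k*(-3*k**4 - 4*k**3 + 3*k**2 + 3*k + 1).

r(k) = (15*k**4 + 106*k**3 + 273*k**2 + 304*k + 122)/(k*(15*k**3 + 46*k**2 + 45*k + 16)) after simplifying.
Normal form (A,B,C) = (1, 1, k**4 + 46*k**3/15 + 3*k**2 + 16*k/15).
Solve (1)·f(k+1) − (1)·f(k) = k**4 + 46*k**3/15 + 3*k**2 + 16*k/15.
deg f ≤ 5 (via 0,0,4).
Coefficient equations give f(k) = k*(k - 1)*(3*k**3 + 7*k**2 + 4*k + 1)/15.
Get s_k = R·t_k = k*(-3*k**4 - 4*k**3 + 3*k**2 + 3*k + 1) with R(k) = B(k−1)f(k)/C(k) = (k - 1)*(3*k**3 + 7*k**2 + 4*k + 1)/(15*k**3 + 46*k**2 + 45*k + 16).
Check: Δs_k = k*(-15*k**3 - 46*k**2 - 45*k - 16). ✓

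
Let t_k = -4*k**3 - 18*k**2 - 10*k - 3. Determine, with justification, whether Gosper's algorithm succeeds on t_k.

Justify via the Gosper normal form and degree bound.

Yes. s_k = k*(-k**3 - 4*k**2 + 3*k - 1).

r(k) = (4*k**3 + 30*k**2 + 58*k + 35)/(4*k**3 + 18*k**2 + 10*k + 3) after simplifying.
A = 1, B = 1, C = k**3 + 9*k**2/2 + 5*k/2 + 3/4.
Key eq: (1)·f(k+1) = (1)·f(k) + (k**3 + 9*k**2/2 + 5*k/2 + 3/4).
Degrees (0,0,3) ⇒ d ≤ 4.
A polynomial solution: f(k) = k*(k**3 + 4*k**2 - 3*k + 1)/4.
Get s_k = R·t_k = k*(-k**3 - 4*k**2 + 3*k - 1) with R(k) = B(k−1)f(k)/C(k) = k*(k**3 + 4*k**2 - 3*k + 1)/(4*k**3 + 18*k**2 + 10*k + 3).
Verify: -4*k**3 - 18*k**2 - 10*k - 3 matches t_k.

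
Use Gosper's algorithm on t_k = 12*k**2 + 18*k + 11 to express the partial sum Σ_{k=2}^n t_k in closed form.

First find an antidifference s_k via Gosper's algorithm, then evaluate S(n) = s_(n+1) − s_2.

Ratio r(k) = (12*k**2 + 42*k + 41)/(12*k**2 + 18*k + 11).
Factor: A=1; B=1; C=k**2 + 3*k/2 + 11/12.
Set up (1)·f(k+1) − (1)·f(k) − (k**2 + 3*k/2 + 11/12) = 0.
d = 3 from the (0,0,2) case.
Match coefficients ⇒ f(k) = k*(4*k**2 + 3*k + 4)/12.
Get s_k = R·t_k = k*(4*k**2 + 3*k + 4) with R(k) = B(k−1)f(k)/C(k) = k*(4*k**2 + 3*k + 4)/(12*k**2 + 18*k + 11).
s_(k+1) − s_k = 12*k**2 + 18*k + 11 = t_k.
Telescope: S(n) = s_(n+1) − s_(2) = 4*n**3 + 15*n**2 + 22*n + 11 − (52) = 4*n**3 + 15*n**2 + 22*n - 41.

S(n) = 4*n**3 + 15*n**2 + 22*n - 41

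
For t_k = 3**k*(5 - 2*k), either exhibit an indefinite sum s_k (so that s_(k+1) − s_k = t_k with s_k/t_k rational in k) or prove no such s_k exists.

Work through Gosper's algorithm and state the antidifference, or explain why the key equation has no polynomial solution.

r(k) = 3*(2*k - 3)/(2*k - 5) after simplifying.
Normal form (A,B,C) = (3, 1, k - 5/2).
f must satisfy (3)·f(k+1) − (1)·f(k) = k - 5/2.
deg f ≤ 1 (via 0,0,1).
Solving with deg f ≤ 1: f(k) = (k - 4)/2.
Then R = B(k−1)f/C = (k - 4)/(2*k - 5), so s_k = R(k)·t_k = 3**k*(4 - k).
s_(k+1) − s_k = 3**k*(5 - 2*k) = t_k.

s_k = 3**k*(4 - k)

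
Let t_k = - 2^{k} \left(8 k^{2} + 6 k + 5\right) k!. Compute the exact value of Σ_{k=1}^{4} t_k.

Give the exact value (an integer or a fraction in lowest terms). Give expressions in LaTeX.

Σ = -65278

r(k) = 2*(8*k**3 + 30*k**2 + 41*k + 19)/(8*k**2 + 6*k + 5) after simplifying.
Take A(k)=2*k + 2, B(k)=1, C(k)=k**2 + 3*k/4 + 5/8.
Set up (2*k + 2)·f(k+1) − (1)·f(k) − (k**2 + 3*k/4 + 5/8) = 0.
deg f ≤ 1 (via 1,0,2).
A polynomial solution: f(k) = (4*k - 3)/8.
Then R = B(k−1)f/C = (4*k - 3)/(8*k**2 + 6*k + 5), so s_k = R(k)·t_k = -2**k*(4*k - 3)*factorial(k).
s_(k+1) − s_k = -2**k*(8*k**2 + 6*k + 5)*factorial(k) = t_k.
Telescoping: Σ = s_(5) − s_(1) = -65280 − (-2) = -65278.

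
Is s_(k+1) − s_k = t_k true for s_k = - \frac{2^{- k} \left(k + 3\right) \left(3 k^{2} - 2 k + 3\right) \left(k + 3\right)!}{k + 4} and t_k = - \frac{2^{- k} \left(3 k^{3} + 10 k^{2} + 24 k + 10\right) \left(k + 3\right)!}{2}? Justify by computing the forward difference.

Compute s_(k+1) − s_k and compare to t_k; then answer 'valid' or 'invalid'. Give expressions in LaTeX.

s_(k+1) = -(k + 4)*(3*k**2 + 4*k + 4)*factorial(k + 4)/(2*2**k*(k + 5))
s_(k+1) − s_k = -(3*k**5 + 34*k**4 + 152*k**3 + 368*k**2 + 460*k + 166)*factorial(k + 3)/(2*2**k*(k + 4)*(k + 5))
(s_(k+1) − s_k) − t_k = (3*k**4 + 22*k**3 + 58*k**2 + 110*k + 34)*factorial(k + 3)/(2*2**k*(k + 4)*(k + 5))

Invalid: residual \frac{2^{- k} \left(3 k^{4} + 22 k^{3} + 58 k^{2} + 110 k + 34\right) \left(k + 3\right)!}{2 \left(k + 4\right) \left(k + 5\right)} ≠ 0.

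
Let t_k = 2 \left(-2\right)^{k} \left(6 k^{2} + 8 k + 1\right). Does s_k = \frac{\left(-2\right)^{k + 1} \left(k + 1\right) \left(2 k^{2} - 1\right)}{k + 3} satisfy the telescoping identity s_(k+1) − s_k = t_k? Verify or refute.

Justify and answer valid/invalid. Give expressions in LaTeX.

s_(k+1) = (-2)**(k + 2)*(k + 2)*(2*(k + 1)**2 - 1)/(k + 4)
s_(k+1) − s_k = 2*(-2)**k*(6*k**4 + 38*k**3 + 73*k**2 + 53*k + 8)/(k**2 + 7*k + 12)
(s_(k+1) − s_k) − t_k = (-2)**(k + 2)*(-6*k**3 - 28*k**2 - 25*k - 2)/(k**2 + 7*k + 12)

Invalid: residual \frac{\left(-2\right)^{k + 2} \left(- 6 k^{3} - 28 k^{2} - 25 k - 2\right)}{k^{2} + 7 k + 12} ≠ 0.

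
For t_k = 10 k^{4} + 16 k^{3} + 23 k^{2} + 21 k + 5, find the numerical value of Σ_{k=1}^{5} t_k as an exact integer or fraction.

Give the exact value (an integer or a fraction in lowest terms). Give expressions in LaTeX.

Σ = 14995

Compute t_(k+1)/t_k: get (10*k**4 + 56*k**3 + 131*k**2 + 155*k + 75)/(10*k**4 + 16*k**3 + 23*k**2 + 21*k + 5).
So A=1 and B=1, with C=k**4 + 8*k**3/5 + 23*k**2/10 + 21*k/10 + 1/2.
Need (1)·f(k+1) − (1)·f(k) = k**4 + 8*k**3/5 + 23*k**2/10 + 21*k/10 + 1/2.
Degrees (0,0,4) ⇒ d ≤ 5.
A polynomial solution: f(k) = k*(2*k**4 - k**3 + 3*k**2 + 3*k - 2)/10.
Then R = B(k−1)f/C = k*(2*k**4 - k**3 + 3*k**2 + 3*k - 2)/(10*k**4 + 16*k**3 + 23*k**2 + 21*k + 5), so s_k = R(k)·t_k = k*(2*k**4 - k**3 + 3*k**2 + 3*k - 2).
Verify: 10*k**4 + 16*k**3 + 23*k**2 + 21*k + 5 matches t_k.
Evaluate s at k=6 and k=1: 15000 and 5; difference 14995.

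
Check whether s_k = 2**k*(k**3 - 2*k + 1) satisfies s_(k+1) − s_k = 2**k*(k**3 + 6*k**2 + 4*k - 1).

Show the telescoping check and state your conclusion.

s_(k+1) = 2**(k + 1)*(-2*k + (k + 1)**3 - 1)
s_(k+1) − s_k = 2**k*(k**3 + 6*k**2 + 4*k - 1)
(s_(k+1) − s_k) − t_k = 0

Valid: the claim telescopes to t_k.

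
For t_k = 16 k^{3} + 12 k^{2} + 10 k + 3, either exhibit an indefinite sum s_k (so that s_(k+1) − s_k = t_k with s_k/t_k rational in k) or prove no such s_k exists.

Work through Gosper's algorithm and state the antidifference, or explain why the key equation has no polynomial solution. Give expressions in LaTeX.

s_k = k^{2} \left(4 k^{2} - 4 k + 3\right)

r(k) = (16*k**3 + 60*k**2 + 82*k + 41)/(16*k**3 + 12*k**2 + 10*k + 3) after simplifying.
Factor: A=1; B=1; C=k**3 + 3*k**2/4 + 5*k/8 + 3/16.
Need (1)·f(k+1) − (1)·f(k) = k**3 + 3*k**2/4 + 5*k/8 + 3/16.
d = 4 from the (0,0,3) case.
Solve for f: f(k) = k**2*(4*k**2 - 4*k + 3)/16 (degree 4 ≤ 4).
R(k) = B(k−1)·f(k)/C(k) = k**2*(4*k**2 - 4*k + 3)/(16*k**3 + 12*k**2 + 10*k + 3); s_k = R·t_k = k**2*(4*k**2 - 4*k + 3).
Δs = 16*k**3 + 12*k**2 + 10*k + 3, as required.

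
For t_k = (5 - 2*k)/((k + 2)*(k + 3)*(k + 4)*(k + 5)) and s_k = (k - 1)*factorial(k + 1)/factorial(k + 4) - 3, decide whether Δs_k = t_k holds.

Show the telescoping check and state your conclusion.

Valid — Δs_k = t_k.

s_(k+1) = k*factorial(k + 2)/factorial(k + 5) - 3
s_(k+1) − s_k = (5 - 2*k)/((k + 2)*(k + 3)*(k + 4)*(k + 5))
(s_(k+1) − s_k) − t_k = 0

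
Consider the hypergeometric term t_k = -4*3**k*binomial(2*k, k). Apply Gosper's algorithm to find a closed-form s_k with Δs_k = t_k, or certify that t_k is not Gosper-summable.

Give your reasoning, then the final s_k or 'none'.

no hypergeometric antidifference exists

Step 1: r(k) = 6*(2*k + 1)/(k + 1).
Gosper form: A/B · C(k+1)/C(k) with A=12*k + 6, B=k + 1, C=1.
Need (12*k + 6)·f(k+1) − (k)·f(k) = 1.
From deg A=1, deg B=1, deg C=0: d=-1.
d = -1 < 0 ⇒ no nonzero polynomial f; not summable.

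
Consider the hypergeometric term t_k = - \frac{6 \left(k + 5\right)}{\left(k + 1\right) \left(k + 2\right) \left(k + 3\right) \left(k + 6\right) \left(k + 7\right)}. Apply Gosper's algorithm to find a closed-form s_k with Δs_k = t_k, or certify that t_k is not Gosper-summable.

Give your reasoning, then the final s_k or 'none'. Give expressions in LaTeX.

t_(k+1)/t_k = (k + 1)*(k + 6)**2/((k + 4)*(k + 5)*(k + 8)).
A = k + 1, B = k + 8, C = k**3 + 14*k**2 + 65*k + 100.
Need (k + 1)·f(k+1) − (k + 7)·f(k) = k**3 + 14*k**2 + 65*k + 100.
Degrees (1,1,3) ⇒ d ≤ 6.
Match coefficients ⇒ f(k) = k*(k + 3)*(k + 4)**2*(k + 5)**2/36.
Certificate R = B(k−1)f/C = k*(k + 3)*(k + 4)*(k + 7)/36 gives s_k = k*(-k**2 - 9*k - 20)/(6*(k**3 + 9*k**2 + 20*k + 12)).
Δs = 6*(-k - 5)/(k**5 + 19*k**4 + 131*k**3 + 401*k**2 + 540*k + 252), as required.

s_k = \frac{k \left(- k^{2} - 9 k - 20\right)}{6 \left(k^{3} + 9 k^{2} + 20 k + 12\right)}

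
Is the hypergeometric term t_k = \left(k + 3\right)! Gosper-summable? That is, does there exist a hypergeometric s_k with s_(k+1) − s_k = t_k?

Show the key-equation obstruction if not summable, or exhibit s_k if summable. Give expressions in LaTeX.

Compute t_(k+1)/t_k: get k + 4.
Normal form (A,B,C) = (k + 4, 1, 1).
f must satisfy (k + 4)·f(k+1) − (1)·f(k) = 1.
Bound: deg f ≤ -1.
d = -1 < 0 ⇒ no nonzero polynomial f; not summable.

No; the degree bound rules out any f.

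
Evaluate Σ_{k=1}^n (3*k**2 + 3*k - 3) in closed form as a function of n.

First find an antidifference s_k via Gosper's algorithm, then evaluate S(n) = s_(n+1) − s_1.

Compute t_(k+1)/t_k: get (k + (k + 1)**2)/(k**2 + k - 1).
So A=1 and B=1, with C=k**2 + k - 1.
f must satisfy (1)·f(k+1) − (1)·f(k) = k**2 + k - 1.
Bound: deg f ≤ 3.
Match coefficients ⇒ f(k) = k*(k - 2)*(k + 2)/3.
Get s_k = R·t_k = k*(k**2 - 4) with R(k) = B(k−1)f(k)/C(k) = k*(k - 2)*(k + 2)/(3*(k**2 + k - 1)).
s_(k+1) − s_k = 3*k**2 + 3*k - 3 = t_k.
Evaluate: s_(n+1) = n**3 + 3*n**2 - n - 3; subtract s_(1) = -3 ⇒ S(n) = n*(n**2 + 3*n - 1).

S(n) = n*(n**2 + 3*n - 1)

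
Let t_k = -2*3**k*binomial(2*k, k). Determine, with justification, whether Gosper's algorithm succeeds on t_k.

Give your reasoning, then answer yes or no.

Compute t_(k+1)/t_k: get 6*(2*k + 1)/(k + 1).
Factor: A=12*k + 6; B=k + 1; C=1.
f must satisfy (12*k + 6)·f(k+1) − (k)·f(k) = 1.
Bound: deg f ≤ -1.
Bound -1 < 0, so the key equation has no polynomial solution.

No. Not Gosper-summable.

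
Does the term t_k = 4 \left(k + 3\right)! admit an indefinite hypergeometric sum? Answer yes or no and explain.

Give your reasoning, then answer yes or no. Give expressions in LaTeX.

The ratio is k + 4.
Take A(k)=k + 4, B(k)=1, C(k)=1.
f must satisfy (k + 4)·f(k+1) − (1)·f(k) = 1.
d = -1 from the (1,0,0) case.
Bound -1 < 0, so the key equation has no polynomial solution.

No — key equation has no polynomial f.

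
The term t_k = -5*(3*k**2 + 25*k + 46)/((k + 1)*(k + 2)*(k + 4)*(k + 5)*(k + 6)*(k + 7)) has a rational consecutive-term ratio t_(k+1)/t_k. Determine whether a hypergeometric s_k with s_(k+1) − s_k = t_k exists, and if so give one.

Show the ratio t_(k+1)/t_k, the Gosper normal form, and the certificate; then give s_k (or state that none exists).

s_k = 5*k*(-k**2 - 11*k - 34)/(24*(k**3 + 11*k**2 + 34*k + 24))

The ratio is (k + 1)*(k + 4)*(25*k + 3*(k + 1)**2 + 71)/((k + 3)*(k + 8)*(3*k**2 + 25*k + 46)).
Normal form (A,B,C) = (k + 1, k + 8, k**3 + 34*k**2/3 + 121*k/3 + 46).
Key eq: (k + 1)·f(k+1) = (k + 7)·f(k) + (k**3 + 34*k**2/3 + 121*k/3 + 46).
deg f ≤ 6 (via 1,1,3).
A polynomial solution: f(k) = k*(k + 2)*(k + 3)*(k + 5)*(k**2 + 11*k + 34)/72.
R(k) = B(k−1)·f(k)/C(k) = k*(k + 2)*(k + 5)*(k + 7)*(k**2 + 11*k + 34)/(24*(3*k**2 + 25*k + 46)); s_k = R·t_k = 5*k*(-k**2 - 11*k - 34)/(24*(k**3 + 11*k**2 + 34*k + 24)).
s_(k+1) − s_k = 5*(-3*k**2 - 25*k - 46)/(k**6 + 25*k**5 + 247*k**4 + 1219*k**3 + 3112*k**2 + 3796*k + 1680) = t_k.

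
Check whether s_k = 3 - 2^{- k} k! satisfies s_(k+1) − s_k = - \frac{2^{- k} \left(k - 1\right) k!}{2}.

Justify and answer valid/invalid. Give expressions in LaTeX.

Valid: the claim telescopes to t_k.

s_(k+1) = (6*2**k - k*factorial(k) - factorial(k))/(2*2**k)
s_(k+1) − s_k = -(k - 1)*factorial(k)/(2*2**k)
(s_(k+1) − s_k) − t_k = 0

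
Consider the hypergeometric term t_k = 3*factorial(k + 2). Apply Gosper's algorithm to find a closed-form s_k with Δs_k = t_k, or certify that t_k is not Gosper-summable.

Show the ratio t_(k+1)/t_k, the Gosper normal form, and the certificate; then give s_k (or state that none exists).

Compute t_(k+1)/t_k: get k + 3.
So A=k + 3 and B=1, with C=1.
Solve (k + 3)·f(k+1) − (1)·f(k) = 1.
From deg A=1, deg B=0, deg C=0: d=-1.
Bound -1 < 0, so the key equation has no polynomial solution.

none — t_k is not Gosper-summable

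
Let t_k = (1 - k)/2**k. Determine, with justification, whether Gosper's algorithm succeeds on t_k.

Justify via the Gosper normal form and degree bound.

Yes. s_k = 2**(1 - k)*k.

Compute t_(k+1)/t_k: get k/(2*(k - 1)).
Gosper form: A/B · C(k+1)/C(k) with A=1/2, B=1, C=k - 1.
Set up (1/2)·f(k+1) − (1)·f(k) − (k - 1) = 0.
Degrees (0,0,1) ⇒ d ≤ 1.
Match coefficients ⇒ f(k) = -2*k.
Then R = B(k−1)f/C = -2*k/(k - 1), so s_k = R(k)·t_k = 2**(1 - k)*k.
Δs = (1 - k)/2**k, as required.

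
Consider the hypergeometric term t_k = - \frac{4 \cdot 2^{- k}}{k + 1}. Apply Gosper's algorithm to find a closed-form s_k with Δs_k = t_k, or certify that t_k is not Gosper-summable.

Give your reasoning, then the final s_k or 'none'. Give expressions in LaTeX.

The ratio is (k + 1)/(2*(k + 2)).
Gosper form: A/B · C(k+1)/C(k) with A=k/2 + 1/2, B=k + 2, C=1.
Set up (k/2 + 1/2)·f(k+1) − (k + 1)·f(k) − (1) = 0.
d = -1 from the (1,1,0) case.
Negative degree bound (-1): no f exists, t_k not Gosper-summable.

no hypergeometric antidifference exists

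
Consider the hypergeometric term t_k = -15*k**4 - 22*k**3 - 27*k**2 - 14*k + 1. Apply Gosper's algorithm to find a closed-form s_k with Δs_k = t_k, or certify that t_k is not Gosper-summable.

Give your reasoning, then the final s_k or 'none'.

s_k = k*(-3*k**4 + 2*k**3 - 3*k**2 + k + 4)

The ratio is (15*k**4 + 82*k**3 + 183*k**2 + 194*k + 77)/(15*k**4 + 22*k**3 + 27*k**2 + 14*k - 1).
A = 1, B = 1, C = k**4 + 22*k**3/15 + 9*k**2/5 + 14*k/15 - 1/15.
Solve (1)·f(k+1) − (1)·f(k) = k**4 + 22*k**3/15 + 9*k**2/5 + 14*k/15 - 1/15.
deg f ≤ 5 (via 0,0,4).
Solve for f: f(k) = k*(3*k**4 - 2*k**3 + 3*k**2 - k - 4)/15 (degree 5 ≤ 5).
Certificate R = B(k−1)f/C = k*(3*k**4 - 2*k**3 + 3*k**2 - k - 4)/(15*k**4 + 22*k**3 + 27*k**2 + 14*k - 1) gives s_k = k*(-3*k**4 + 2*k**3 - 3*k**2 + k + 4).
s_(k+1) − s_k = -15*k**4 - 22*k**3 - 27*k**2 - 14*k + 1 = t_k.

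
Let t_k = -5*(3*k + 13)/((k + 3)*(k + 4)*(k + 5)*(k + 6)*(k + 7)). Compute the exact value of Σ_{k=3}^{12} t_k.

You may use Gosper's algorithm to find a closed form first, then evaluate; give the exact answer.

Σ = -175/16416

r(k) = (k + 3)*(3*k + 16)/((k + 8)*(3*k + 13)) after simplifying.
So A=k + 3 and B=k + 8, with C=k + 13/3.
f must satisfy (k + 3)·f(k+1) − (k + 7)·f(k) = k + 13/3.
deg f ≤ 4 (via 1,1,1).
Match coefficients ⇒ f(k) = k*(k + 4)*(k**2 + 14*k + 63)/270.
So s_k = (B(k−1)f/C)·t_k = (k*(k + 4)*(k + 7)*(k**2 + 14*k + 63)/(90*(3*k + 13)))·t_k = k*(-k**2 - 14*k - 63)/(18*(k**3 + 14*k**2 + 63*k + 90)).
s_(k+1) − s_k = 5*(-3*k - 13)/(k**5 + 25*k**4 + 245*k**3 + 1175*k**2 + 2754*k + 2520) = t_k.
Σ_(k=3)^(12) t_k = s_(13) − s_(3) = -299/5472 − (-19/432) = -175/16416.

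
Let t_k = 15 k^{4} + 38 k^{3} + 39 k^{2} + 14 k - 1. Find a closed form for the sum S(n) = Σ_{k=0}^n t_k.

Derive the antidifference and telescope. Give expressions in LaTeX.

Ratio r(k) = (15*k**4 + 98*k**3 + 243*k**2 + 266*k + 105)/(15*k**4 + 38*k**3 + 39*k**2 + 14*k - 1).
Take A(k)=1, B(k)=1, C(k)=k**4 + 38*k**3/15 + 13*k**2/5 + 14*k/15 - 1/15.
f must satisfy (1)·f(k+1) − (1)·f(k) = k**4 + 38*k**3/15 + 13*k**2/5 + 14*k/15 - 1/15.
From deg A=0, deg B=0, deg C=4: d=5.
A polynomial solution: f(k) = k*(3*k**4 + 2*k**3 - k**2 - 3*k - 2)/15.
Then R = B(k−1)f/C = k*(3*k**4 + 2*k**3 - k**2 - 3*k - 2)/(15*k**4 + 38*k**3 + 39*k**2 + 14*k - 1), so s_k = R(k)·t_k = k*(3*k**4 + 2*k**3 - k**2 - 3*k - 2).
Verify: 15*k**4 + 38*k**3 + 39*k**2 + 14*k - 1 matches t_k.
s_(n+1) = 3*n**5 + 17*n**4 + 37*n**3 + 36*n**2 + 12*n - 1 and s_(0) = 0, so S(n) = 3*n**5 + 17*n**4 + 37*n**3 + 36*n**2 + 12*n - 1.

S(n) = 3 n^{5} + 17 n^{4} + 37 n^{3} + 36 n^{2} + 12 n - 1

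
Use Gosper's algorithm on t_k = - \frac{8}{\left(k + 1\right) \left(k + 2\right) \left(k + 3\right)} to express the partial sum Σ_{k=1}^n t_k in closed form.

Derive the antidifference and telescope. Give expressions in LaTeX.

The ratio is (k + 1)/(k + 4).
Factor: A=k + 1; B=k + 4; C=1.
Solve (k + 1)·f(k+1) − (k + 3)·f(k) = 1.
From deg A=1, deg B=1, deg C=0: d=2.
Solving with deg f ≤ 2: f(k) = k*(k + 3)/4.
Get s_k = R·t_k = 2*k*(-k - 3)/((k + 1)*(k + 2)) with R(k) = B(k−1)f(k)/C(k) = k*(k + 3)**2/4.
s_(k+1) − s_k = -8/(k**3 + 6*k**2 + 11*k + 6) = t_k.
Telescope: S(n) = s_(n+1) − s_(1) = 2*(-n**2 - 5*n - 4)/(n**2 + 5*n + 6) − (-4/3) = 2*n*(-n - 5)/(3*(n**2 + 5*n + 6)).

S(n) = \frac{2 n \left(- n - 5\right)}{3 \left(n^{2} + 5 n + 6\right)}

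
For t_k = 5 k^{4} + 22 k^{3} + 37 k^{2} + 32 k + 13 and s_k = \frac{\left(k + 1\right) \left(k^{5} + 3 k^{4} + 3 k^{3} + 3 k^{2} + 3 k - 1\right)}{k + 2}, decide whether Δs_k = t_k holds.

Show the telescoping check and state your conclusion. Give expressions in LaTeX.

Invalid: residual \frac{- 4 k^{5} - 29 k^{4} - 78 k^{3} - 103 k^{2} - 74 k - 27}{k^{2} + 5 k + 6} ≠ 0.

s_(k+1) = (k**6 + 10*k**5 + 41*k**4 + 90*k**3 + 115*k**2 + 82*k + 24)/(k + 3)
s_(k+1) − s_k = (5*k**6 + 43*k**5 + 148*k**4 + 271*k**3 + 292*k**2 + 183*k + 51)/(k**2 + 5*k + 6)
(s_(k+1) − s_k) − t_k = (-4*k**5 - 29*k**4 - 78*k**3 - 103*k**2 - 74*k - 27)/(k**2 + 5*k + 6)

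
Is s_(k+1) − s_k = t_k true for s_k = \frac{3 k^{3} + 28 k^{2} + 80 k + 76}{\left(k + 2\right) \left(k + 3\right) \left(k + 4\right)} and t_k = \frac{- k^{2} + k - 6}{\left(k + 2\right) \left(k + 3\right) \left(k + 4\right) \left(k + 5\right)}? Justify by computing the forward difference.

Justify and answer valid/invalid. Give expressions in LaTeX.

s_(k+1) = (80*k + 3*(k + 1)**3 + 28*(k + 1)**2 + 156)/((k + 3)*(k + 4)*(k + 5))
s_(k+1) − s_k = (-k**2 + k - 6)/(k**4 + 14*k**3 + 71*k**2 + 154*k + 120)
(s_(k+1) − s_k) − t_k = 0

valid; difference matches t_k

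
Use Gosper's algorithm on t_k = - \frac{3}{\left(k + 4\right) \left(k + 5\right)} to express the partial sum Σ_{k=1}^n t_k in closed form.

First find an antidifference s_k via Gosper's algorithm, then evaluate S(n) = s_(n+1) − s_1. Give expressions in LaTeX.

S(n) = - \frac{3 n}{5 n + 25}

Compute t_(k+1)/t_k: get (k + 4)/(k + 6).
Gosper form: A/B · C(k+1)/C(k) with A=k + 4, B=k + 6, C=1.
f must satisfy (k + 4)·f(k+1) − (k + 5)·f(k) = 1.
d = 1 from the (1,1,0) case.
Solving with deg f ≤ 1: f(k) = k/4.
Get s_k = R·t_k = -3*k/(4*k + 16) with R(k) = B(k−1)f(k)/C(k) = k*(k + 5)/4.
s_(k+1) − s_k = -3/(k**2 + 9*k + 20) = t_k.
Evaluate: s_(n+1) = 3*(-n - 1)/(4*(n + 5)); subtract s_(1) = -3/20 ⇒ S(n) = -3*n/(5*n + 25).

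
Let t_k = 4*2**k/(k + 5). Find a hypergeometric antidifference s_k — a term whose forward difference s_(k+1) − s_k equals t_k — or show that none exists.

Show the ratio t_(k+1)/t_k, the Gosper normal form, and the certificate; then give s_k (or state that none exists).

no hypergeometric antidifference exists

Ratio r(k) = 2*(k + 5)/(k + 6).
Take A(k)=2*k + 10, B(k)=k + 6, C(k)=1.
Key eq: (2*k + 10)·f(k+1) = (k + 5)·f(k) + (1).
deg f ≤ -1 (via 1,1,0).
deg f ≤ -1 is impossible — no certificate.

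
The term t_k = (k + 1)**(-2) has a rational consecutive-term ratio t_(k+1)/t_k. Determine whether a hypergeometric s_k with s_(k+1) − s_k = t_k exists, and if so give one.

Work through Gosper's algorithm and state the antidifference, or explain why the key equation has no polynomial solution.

Compute t_(k+1)/t_k: get (k + 1)**2/(k + 2)**2.
Gosper form: A/B · C(k+1)/C(k) with A=k**2 + 2*k + 1, B=k**2 + 4*k + 4, C=1.
f must satisfy (k**2 + 2*k + 1)·f(k+1) − (k**2 + 2*k + 1)·f(k) = 1.
From deg A=2, deg B=2, deg C=0: d=0.
Generic f = c0 gives residual -1; -1 = 0 cannot hold, so t_k is not Gosper-summable.

none — t_k is not Gosper-summable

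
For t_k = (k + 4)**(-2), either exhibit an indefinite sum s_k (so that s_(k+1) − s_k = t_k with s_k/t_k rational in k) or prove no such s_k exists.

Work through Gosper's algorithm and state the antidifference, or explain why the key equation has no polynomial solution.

none — t_k is not Gosper-summable

The ratio is (k + 4)**2/(k + 5)**2.
A = k**2 + 8*k + 16, B = k**2 + 10*k + 25, C = 1.
f must satisfy (k**2 + 8*k + 16)·f(k+1) − (k**2 + 8*k + 16)·f(k) = 1.
deg f ≤ 0 (via 2,2,0).
Put f(k) = c0: A·f(k+1) − B(k−1)·f(k) − C = -1; need -1 = 0 — inconsistent ⇒ no f, not summable.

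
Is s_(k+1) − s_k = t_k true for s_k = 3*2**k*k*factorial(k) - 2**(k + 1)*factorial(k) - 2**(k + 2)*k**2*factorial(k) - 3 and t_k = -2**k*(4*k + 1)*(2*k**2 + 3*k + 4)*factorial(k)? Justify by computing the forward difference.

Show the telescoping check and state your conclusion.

valid; difference matches t_k

s_(k+1) = -8*2**k*k**3*factorial(k) - 18*2**k*k**2*factorial(k) - 16*2**k*k*factorial(k) - 6*2**k*factorial(k) - 3
s_(k+1) − s_k = -2**k*(4*k + 1)*(2*k**2 + 3*k + 4)*factorial(k)
(s_(k+1) − s_k) − t_k = 0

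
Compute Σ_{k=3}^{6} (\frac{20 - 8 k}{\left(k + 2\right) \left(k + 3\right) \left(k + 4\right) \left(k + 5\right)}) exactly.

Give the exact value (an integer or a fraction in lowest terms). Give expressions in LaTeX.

Σ = -16/1155

t_(k+1)/t_k = (k + 2)*(2*k - 3)/((k + 6)*(2*k - 5)).
Gosper form: A/B · C(k+1)/C(k) with A=k + 2, B=k + 6, C=k - 5/2.
f must satisfy (k + 2)·f(k+1) − (k + 5)·f(k) = k - 5/2.
deg f ≤ 3 (via 1,1,1).
Solve for f: f(k) = -k*(k**2 + 9*k + 50)/48 (degree 3 ≤ 3).
So s_k = (B(k−1)f/C)·t_k = (-k*(k + 5)*(k**2 + 9*k + 50)/(24*(2*k - 5)))·t_k = k*(k**2 + 9*k + 50)/(6*(k + 2)*(k + 3)*(k + 4)).
Verify: 4*(5 - 2*k)/(k**4 + 14*k**3 + 71*k**2 + 154*k + 120) matches t_k.
Telescoping: Σ = s_(7) − s_(3) = 21/110 − (43/210) = -16/1155.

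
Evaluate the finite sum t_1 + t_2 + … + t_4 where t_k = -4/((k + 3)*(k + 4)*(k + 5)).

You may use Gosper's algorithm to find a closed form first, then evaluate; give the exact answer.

Σ = -13/180

t_(k+1)/t_k = (k + 3)/(k + 6).
Take A(k)=k + 3, B(k)=k + 6, C(k)=1.
Key eq: (k + 3)·f(k+1) = (k + 5)·f(k) + (1).
Bound: deg f ≤ 2.
Coefficient equations give f(k) = k*(k + 7)/24.
R(k) = B(k−1)·f(k)/C(k) = k*(k + 5)*(k + 7)/24; s_k = R·t_k = k*(-k - 7)/(6*(k + 3)*(k + 4)).
Check: Δs_k = -4/(k**3 + 12*k**2 + 47*k + 60). ✓
Σ_(k=1)^(4) t_k = s_(5) − s_(1) = -5/36 − (-1/15) = -13/180.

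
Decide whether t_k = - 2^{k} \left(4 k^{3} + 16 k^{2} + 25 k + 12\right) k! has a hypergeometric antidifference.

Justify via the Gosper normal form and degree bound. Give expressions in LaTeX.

Compute t_(k+1)/t_k: get 2*(4*k**4 + 32*k**3 + 97*k**2 + 126*k + 57)/(4*k**3 + 16*k**2 + 25*k + 12).
Gosper form: A/B · C(k+1)/C(k) with A=2*k + 2, B=1, C=k**3 + 4*k**2 + 25*k/4 + 3.
Solve (2*k + 2)·f(k+1) − (1)·f(k) = k**3 + 4*k**2 + 25*k/4 + 3.
deg f ≤ 2 (via 1,0,3).
Match coefficients ⇒ f(k) = (2*k**2 + 3*k + 2)/4.
Then R = B(k−1)f/C = (2*k**2 + 3*k + 2)/(4*k**3 + 16*k**2 + 25*k + 12), so s_k = R(k)·t_k = -2**k*(2*k**2 + 3*k + 2)*factorial(k).
Verify: -2**k*(4*k**3 + 16*k**2 + 25*k + 12)*factorial(k) matches t_k.

Yes. s_k = - 2^{k} \left(2 k^{2} + 3 k + 2\right) k!.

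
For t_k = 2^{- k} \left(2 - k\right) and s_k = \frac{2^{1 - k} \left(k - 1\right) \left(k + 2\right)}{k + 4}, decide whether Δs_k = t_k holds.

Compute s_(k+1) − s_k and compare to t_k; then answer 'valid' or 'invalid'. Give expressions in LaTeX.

s_(k+1) = k*(k + 3)/(2**k*(k + 5))
s_(k+1) − s_k = (-k**3 - 5*k**2 + 6*k + 20)/(2**k*(k**2 + 9*k + 20))
(s_(k+1) − s_k) − t_k = 2**(1 - k)*(k**2 + 4*k - 10)/(k**2 + 9*k + 20)

Invalid: residual \frac{2^{1 - k} \left(k^{2} + 4 k - 10\right)}{k^{2} + 9 k + 20} ≠ 0.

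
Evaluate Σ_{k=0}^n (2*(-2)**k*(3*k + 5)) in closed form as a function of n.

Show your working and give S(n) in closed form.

S(n) = 4*(-2)**n*n + 8*(-2)**n + 2

r(k) = 2*(-3*k - 8)/(3*k + 5) after simplifying.
Take A(k)=-2, B(k)=1, C(k)=k + 5/3.
f must satisfy (-2)·f(k+1) − (1)·f(k) = k + 5/3.
Bound: deg f ≤ 1.
A polynomial solution: f(k) = -(k + 1)/3.
Certificate R = B(k−1)f/C = -(k + 1)/(3*k + 5) gives s_k = (-2)**(k + 1)*(k + 1).
s_(k+1) − s_k = 2*(-2)**k*(3*k + 5) = t_k.
Σ_(k=0)^n t_k = s_(n+1) − s_(0) = ((-2)**(n + 2)*(n + 2)) − (-2), i.e. 4*(-2)**n*n + 8*(-2)**n + 2.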